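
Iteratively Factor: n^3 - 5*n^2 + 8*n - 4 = (n - 2)*(n^2 - 3*n + 2) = (n - 2)*(n - 1)*(n - 2)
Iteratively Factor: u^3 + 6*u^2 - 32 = (u + 4)*(u^2 + 2*u - 8) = (u + 4)^2*(u - 2)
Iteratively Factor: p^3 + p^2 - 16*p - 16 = (p + 4)*(p^2 - 3*p - 4) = (p + 1)*(p + 4)*(p - 4)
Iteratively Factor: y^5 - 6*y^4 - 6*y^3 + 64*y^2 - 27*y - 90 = (y - 2)*(y^4 - 4*y^3 - 14*y^2 + 36*y + 45) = (y - 2)*(y + 1)*(y^3 - 5*y^2 - 9*y + 45) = (y - 2)*(y + 1)*(y + 3)*(y^2 - 8*y + 15) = (y - 5)*(y - 2)*(y + 1)*(y + 3)*(y - 3)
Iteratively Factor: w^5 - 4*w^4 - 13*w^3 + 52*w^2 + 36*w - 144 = (w + 2)*(w^4 - 6*w^3 - w^2 + 54*w - 72) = (w - 4)*(w + 2)*(w^3 - 2*w^2 - 9*w + 18) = (w - 4)*(w - 3)*(w + 2)*(w^2 + w - 6) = (w - 4)*(w - 3)*(w - 2)*(w + 2)*(w + 3)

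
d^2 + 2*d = d*(d + 2)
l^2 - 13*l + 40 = (l - 8)*(l - 5)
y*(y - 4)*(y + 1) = y^3 - 3*y^2 - 4*y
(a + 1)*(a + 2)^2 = a^3 + 5*a^2 + 8*a + 4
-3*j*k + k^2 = k*(-3*j + k)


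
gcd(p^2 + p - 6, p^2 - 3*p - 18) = p + 3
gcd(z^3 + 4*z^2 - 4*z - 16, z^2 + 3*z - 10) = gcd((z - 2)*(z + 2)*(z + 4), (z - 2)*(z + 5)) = z - 2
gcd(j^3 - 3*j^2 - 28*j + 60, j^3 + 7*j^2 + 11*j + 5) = j + 5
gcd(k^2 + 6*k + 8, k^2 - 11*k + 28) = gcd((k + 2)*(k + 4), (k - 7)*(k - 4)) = 1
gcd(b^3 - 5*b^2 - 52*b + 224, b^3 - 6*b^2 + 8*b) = b - 4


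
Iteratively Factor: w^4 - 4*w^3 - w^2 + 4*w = (w)*(w^3 - 4*w^2 - w + 4) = w*(w - 1)*(w^2 - 3*w - 4) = w*(w - 4)*(w - 1)*(w + 1)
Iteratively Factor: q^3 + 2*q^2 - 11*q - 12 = (q + 4)*(q^2 - 2*q - 3) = (q + 1)*(q + 4)*(q - 3)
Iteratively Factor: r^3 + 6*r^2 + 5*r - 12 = (r - 1)*(r^2 + 7*r + 12) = (r - 1)*(r + 3)*(r + 4)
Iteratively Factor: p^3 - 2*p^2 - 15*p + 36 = (p + 4)*(p^2 - 6*p + 9) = (p - 3)*(p + 4)*(p - 3)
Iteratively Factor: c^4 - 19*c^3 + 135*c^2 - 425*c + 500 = (c - 5)*(c^3 - 14*c^2 + 65*c - 100) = (c - 5)^2*(c^2 - 9*c + 20) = (c - 5)^2*(c - 4)*(c - 5)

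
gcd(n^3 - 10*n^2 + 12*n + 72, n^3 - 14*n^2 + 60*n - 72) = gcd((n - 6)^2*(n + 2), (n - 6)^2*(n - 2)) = n^2 - 12*n + 36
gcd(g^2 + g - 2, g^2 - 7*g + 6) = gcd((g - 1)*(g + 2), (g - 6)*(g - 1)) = g - 1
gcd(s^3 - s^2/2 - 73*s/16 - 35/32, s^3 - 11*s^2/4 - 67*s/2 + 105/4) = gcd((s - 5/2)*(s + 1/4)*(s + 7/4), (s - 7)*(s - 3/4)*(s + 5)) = 1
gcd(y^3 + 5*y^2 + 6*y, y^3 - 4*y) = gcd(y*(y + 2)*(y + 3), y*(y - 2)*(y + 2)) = y^2 + 2*y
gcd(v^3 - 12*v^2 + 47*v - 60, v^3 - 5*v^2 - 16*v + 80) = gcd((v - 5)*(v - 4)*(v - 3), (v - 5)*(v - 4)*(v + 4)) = v^2 - 9*v + 20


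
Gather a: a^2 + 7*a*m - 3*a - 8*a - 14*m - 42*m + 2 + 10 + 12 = a^2 + a*(7*m - 11) - 56*m + 24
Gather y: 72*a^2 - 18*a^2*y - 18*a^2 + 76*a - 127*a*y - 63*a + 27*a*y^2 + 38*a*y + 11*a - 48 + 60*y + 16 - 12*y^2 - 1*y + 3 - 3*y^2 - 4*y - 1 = 54*a^2 + 24*a + y^2*(27*a - 15) + y*(-18*a^2 - 89*a + 55) - 30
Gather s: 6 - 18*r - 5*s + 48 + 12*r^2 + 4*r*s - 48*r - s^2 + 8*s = 12*r^2 - 66*r - s^2 + s*(4*r + 3) + 54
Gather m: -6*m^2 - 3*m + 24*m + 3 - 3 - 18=-6*m^2 + 21*m - 18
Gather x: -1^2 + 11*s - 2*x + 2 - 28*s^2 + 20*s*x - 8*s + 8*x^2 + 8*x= -28*s^2 + 3*s + 8*x^2 + x*(20*s + 6) + 1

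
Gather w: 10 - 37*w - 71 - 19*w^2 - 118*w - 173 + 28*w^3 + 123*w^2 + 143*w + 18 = 28*w^3 + 104*w^2 - 12*w - 216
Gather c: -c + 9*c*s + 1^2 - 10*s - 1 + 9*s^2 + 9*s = c*(9*s - 1) + 9*s^2 - s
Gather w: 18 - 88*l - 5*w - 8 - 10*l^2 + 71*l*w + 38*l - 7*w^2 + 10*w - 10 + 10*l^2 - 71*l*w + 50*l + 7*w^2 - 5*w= 0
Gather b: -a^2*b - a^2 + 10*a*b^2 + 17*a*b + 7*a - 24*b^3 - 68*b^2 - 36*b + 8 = -a^2 + 7*a - 24*b^3 + b^2*(10*a - 68) + b*(-a^2 + 17*a - 36) + 8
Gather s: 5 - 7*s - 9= -7*s - 4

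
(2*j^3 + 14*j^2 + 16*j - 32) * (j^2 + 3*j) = 2*j^5 + 20*j^4 + 58*j^3 + 16*j^2 - 96*j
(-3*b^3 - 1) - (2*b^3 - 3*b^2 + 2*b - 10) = -5*b^3 + 3*b^2 - 2*b + 9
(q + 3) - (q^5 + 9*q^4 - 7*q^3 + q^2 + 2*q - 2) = -q^5 - 9*q^4 + 7*q^3 - q^2 - q + 5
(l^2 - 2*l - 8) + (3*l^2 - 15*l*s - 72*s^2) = 4*l^2 - 15*l*s - 2*l - 72*s^2 - 8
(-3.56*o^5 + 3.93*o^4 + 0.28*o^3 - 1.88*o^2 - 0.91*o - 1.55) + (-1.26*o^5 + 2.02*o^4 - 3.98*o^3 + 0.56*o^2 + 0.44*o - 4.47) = -4.82*o^5 + 5.95*o^4 - 3.7*o^3 - 1.32*o^2 - 0.47*o - 6.02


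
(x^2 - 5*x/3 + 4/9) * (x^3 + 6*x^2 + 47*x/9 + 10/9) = x^5 + 13*x^4/3 - 13*x^3/3 - 133*x^2/27 + 38*x/81 + 40/81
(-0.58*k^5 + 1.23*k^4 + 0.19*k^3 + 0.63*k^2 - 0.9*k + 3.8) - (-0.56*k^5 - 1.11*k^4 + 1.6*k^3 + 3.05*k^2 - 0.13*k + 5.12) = -0.0199999999999999*k^5 + 2.34*k^4 - 1.41*k^3 - 2.42*k^2 - 0.77*k - 1.32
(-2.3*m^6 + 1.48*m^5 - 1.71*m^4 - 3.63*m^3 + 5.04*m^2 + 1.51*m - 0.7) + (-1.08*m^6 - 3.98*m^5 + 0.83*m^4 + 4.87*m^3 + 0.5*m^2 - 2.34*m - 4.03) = -3.38*m^6 - 2.5*m^5 - 0.88*m^4 + 1.24*m^3 + 5.54*m^2 - 0.83*m - 4.73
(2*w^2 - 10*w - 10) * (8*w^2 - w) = 16*w^4 - 82*w^3 - 70*w^2 + 10*w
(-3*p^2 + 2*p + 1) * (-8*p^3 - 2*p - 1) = 24*p^5 - 16*p^4 - 2*p^3 - p^2 - 4*p - 1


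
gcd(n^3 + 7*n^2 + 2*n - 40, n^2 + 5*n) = n + 5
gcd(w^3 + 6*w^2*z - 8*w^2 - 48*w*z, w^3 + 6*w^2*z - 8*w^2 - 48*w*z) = w^3 + 6*w^2*z - 8*w^2 - 48*w*z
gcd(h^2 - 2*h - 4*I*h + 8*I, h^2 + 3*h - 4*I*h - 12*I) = h - 4*I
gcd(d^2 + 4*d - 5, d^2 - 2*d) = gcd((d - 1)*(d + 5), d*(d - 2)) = 1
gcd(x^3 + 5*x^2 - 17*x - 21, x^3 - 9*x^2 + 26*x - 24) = x - 3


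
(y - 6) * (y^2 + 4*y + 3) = y^3 - 2*y^2 - 21*y - 18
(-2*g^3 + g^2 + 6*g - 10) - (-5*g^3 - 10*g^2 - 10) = 3*g^3 + 11*g^2 + 6*g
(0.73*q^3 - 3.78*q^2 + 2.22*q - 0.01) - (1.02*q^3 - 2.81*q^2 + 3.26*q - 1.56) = -0.29*q^3 - 0.97*q^2 - 1.04*q + 1.55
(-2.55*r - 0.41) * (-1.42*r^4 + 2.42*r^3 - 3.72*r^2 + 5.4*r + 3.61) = 3.621*r^5 - 5.5888*r^4 + 8.4938*r^3 - 12.2448*r^2 - 11.4195*r - 1.4801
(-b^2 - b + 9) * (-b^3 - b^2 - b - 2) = b^5 + 2*b^4 - 7*b^3 - 6*b^2 - 7*b - 18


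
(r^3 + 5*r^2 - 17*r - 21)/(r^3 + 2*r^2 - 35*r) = (r^2 - 2*r - 3)/(r*(r - 5))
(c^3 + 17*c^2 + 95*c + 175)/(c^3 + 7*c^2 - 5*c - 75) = (c + 7)/(c - 3)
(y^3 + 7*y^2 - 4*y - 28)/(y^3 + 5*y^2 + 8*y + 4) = (y^2 + 5*y - 14)/(y^2 + 3*y + 2)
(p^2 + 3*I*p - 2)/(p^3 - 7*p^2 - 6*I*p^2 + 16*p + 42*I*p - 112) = (p + I)/(p^2 - p*(7 + 8*I) + 56*I)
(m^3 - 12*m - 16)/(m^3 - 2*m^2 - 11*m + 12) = (m^2 + 4*m + 4)/(m^2 + 2*m - 3)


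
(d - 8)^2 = d^2 - 16*d + 64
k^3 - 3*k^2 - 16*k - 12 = (k - 6)*(k + 1)*(k + 2)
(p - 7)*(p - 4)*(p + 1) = p^3 - 10*p^2 + 17*p + 28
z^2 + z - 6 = (z - 2)*(z + 3)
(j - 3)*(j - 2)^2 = j^3 - 7*j^2 + 16*j - 12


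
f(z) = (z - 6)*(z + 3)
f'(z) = 2*z - 3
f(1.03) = -20.03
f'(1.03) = -0.94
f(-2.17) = -6.78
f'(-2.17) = -7.34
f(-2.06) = -7.58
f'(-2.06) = -7.12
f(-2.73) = -2.36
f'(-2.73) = -8.46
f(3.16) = -17.49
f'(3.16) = 3.32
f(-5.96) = 35.40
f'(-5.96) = -14.92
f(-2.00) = -8.00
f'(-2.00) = -7.00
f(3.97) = -14.15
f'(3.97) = 4.94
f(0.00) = -18.00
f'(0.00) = -3.00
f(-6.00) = 36.00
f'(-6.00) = -15.00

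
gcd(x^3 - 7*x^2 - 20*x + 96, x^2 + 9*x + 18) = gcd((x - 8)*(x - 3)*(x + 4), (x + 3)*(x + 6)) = 1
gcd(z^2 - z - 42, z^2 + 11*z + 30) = z + 6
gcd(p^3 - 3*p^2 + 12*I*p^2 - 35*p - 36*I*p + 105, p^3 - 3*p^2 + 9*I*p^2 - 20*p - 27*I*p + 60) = p^2 + p*(-3 + 5*I) - 15*I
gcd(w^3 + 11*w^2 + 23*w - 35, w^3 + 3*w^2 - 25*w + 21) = w^2 + 6*w - 7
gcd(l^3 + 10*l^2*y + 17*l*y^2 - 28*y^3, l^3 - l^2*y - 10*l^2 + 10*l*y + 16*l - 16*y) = -l + y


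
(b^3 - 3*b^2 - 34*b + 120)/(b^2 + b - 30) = b - 4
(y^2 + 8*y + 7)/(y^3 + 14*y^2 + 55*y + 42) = 1/(y + 6)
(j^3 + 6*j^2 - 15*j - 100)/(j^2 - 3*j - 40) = (j^2 + j - 20)/(j - 8)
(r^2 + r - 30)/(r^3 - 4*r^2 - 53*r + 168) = (r^2 + r - 30)/(r^3 - 4*r^2 - 53*r + 168)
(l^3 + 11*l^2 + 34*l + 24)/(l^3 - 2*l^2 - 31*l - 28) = (l + 6)/(l - 7)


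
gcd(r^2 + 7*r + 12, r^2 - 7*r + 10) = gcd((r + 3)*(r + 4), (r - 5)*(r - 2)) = 1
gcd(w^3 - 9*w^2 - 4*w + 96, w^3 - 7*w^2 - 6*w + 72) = w^2 - w - 12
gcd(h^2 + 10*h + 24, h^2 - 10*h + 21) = 1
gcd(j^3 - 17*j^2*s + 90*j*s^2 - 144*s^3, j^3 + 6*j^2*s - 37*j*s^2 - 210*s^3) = -j + 6*s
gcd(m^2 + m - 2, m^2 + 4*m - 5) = m - 1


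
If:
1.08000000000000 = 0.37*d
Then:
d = 2.92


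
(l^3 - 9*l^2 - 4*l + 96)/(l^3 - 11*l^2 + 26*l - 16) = (l^2 - l - 12)/(l^2 - 3*l + 2)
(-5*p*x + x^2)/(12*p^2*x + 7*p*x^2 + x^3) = (-5*p + x)/(12*p^2 + 7*p*x + x^2)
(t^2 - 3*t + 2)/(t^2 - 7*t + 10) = (t - 1)/(t - 5)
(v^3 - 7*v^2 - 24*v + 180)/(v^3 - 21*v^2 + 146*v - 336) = (v^2 - v - 30)/(v^2 - 15*v + 56)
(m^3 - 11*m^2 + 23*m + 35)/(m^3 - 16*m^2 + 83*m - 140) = (m + 1)/(m - 4)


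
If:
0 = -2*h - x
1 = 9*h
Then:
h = 1/9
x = -2/9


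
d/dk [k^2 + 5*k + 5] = 2*k + 5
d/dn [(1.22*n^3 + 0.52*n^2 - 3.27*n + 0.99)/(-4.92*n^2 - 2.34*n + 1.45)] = (-6.0024*n^4 - 5.7096*n^3 - 11.9982*n^2 + 11.2496*n - 2.4249)/(24.2064*n^4 + 23.0256*n^3 - 8.7924*n^2 - 6.786*n + 2.1025)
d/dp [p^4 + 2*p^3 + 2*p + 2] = 4*p^3 + 6*p^2 + 2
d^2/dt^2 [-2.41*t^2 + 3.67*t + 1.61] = -4.82000000000000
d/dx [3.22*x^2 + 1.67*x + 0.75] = 6.44*x + 1.67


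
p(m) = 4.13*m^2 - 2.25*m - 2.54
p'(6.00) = 47.31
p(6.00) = 132.64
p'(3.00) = 22.53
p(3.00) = 27.88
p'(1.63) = 11.21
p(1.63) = 4.77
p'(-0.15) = -3.49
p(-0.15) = -2.11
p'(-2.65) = -24.14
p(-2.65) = 32.43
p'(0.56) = 2.38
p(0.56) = -2.50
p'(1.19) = 7.58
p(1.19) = 0.63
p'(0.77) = 4.11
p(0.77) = -1.82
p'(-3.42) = -30.50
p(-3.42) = 53.46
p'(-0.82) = -9.02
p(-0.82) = 2.08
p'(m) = 8.26*m - 2.25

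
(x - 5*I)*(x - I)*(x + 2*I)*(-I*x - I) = -I*x^4 - 4*x^3 - I*x^3 - 4*x^2 - 7*I*x^2 - 10*x - 7*I*x - 10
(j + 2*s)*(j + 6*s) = j^2 + 8*j*s + 12*s^2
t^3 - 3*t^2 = t^2*(t - 3)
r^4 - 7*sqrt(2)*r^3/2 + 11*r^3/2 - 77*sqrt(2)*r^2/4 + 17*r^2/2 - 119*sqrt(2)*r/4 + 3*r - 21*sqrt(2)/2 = (r + 1/2)*(r + 2)*(r + 3)*(r - 7*sqrt(2)/2)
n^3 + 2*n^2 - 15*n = n*(n - 3)*(n + 5)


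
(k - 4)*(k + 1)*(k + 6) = k^3 + 3*k^2 - 22*k - 24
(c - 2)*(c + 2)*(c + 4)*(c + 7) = c^4 + 11*c^3 + 24*c^2 - 44*c - 112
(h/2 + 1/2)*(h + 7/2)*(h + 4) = h^3/2 + 17*h^2/4 + 43*h/4 + 7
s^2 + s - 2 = (s - 1)*(s + 2)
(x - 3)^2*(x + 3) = x^3 - 3*x^2 - 9*x + 27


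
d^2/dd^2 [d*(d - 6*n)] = 2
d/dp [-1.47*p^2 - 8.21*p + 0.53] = -2.94*p - 8.21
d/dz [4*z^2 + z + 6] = 8*z + 1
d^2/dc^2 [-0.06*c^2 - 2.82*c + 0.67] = -0.120000000000000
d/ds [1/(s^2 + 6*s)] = 2*(-s - 3)/(s^2*(s + 6)^2)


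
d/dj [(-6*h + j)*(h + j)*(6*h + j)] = -36*h^2 + 2*h*j + 3*j^2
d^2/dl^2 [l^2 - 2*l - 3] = 2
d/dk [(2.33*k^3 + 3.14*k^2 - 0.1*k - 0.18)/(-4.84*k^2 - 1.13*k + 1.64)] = (-11.2772*k^4 - 5.2658*k^3 + 7.4314*k^2 + 8.5568*k - 0.3674)/(23.4256*k^4 + 10.9384*k^3 - 14.5983*k^2 - 3.7064*k + 2.6896)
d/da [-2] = 0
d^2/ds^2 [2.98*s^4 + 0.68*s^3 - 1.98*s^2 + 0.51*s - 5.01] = 35.76*s^2 + 4.08*s - 3.96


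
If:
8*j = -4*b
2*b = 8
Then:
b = 4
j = -2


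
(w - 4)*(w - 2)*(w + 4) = w^3 - 2*w^2 - 16*w + 32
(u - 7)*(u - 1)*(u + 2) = u^3 - 6*u^2 - 9*u + 14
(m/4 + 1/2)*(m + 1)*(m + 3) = m^3/4 + 3*m^2/2 + 11*m/4 + 3/2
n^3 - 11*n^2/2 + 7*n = n*(n - 7/2)*(n - 2)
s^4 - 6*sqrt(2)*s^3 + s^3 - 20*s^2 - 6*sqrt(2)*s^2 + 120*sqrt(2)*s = s*(s - 4)*(s + 5)*(s - 6*sqrt(2))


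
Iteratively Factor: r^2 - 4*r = (r)*(r - 4)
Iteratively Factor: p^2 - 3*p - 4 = (p + 1)*(p - 4)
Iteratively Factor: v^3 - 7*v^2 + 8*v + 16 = (v + 1)*(v^2 - 8*v + 16) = (v - 4)*(v + 1)*(v - 4)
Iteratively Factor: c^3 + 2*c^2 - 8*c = (c)*(c^2 + 2*c - 8) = c*(c + 4)*(c - 2)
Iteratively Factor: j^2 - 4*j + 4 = (j - 2)*(j - 2)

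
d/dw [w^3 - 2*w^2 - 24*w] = 3*w^2 - 4*w - 24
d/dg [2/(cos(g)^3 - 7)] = 6*sin(g)*cos(g)^2/(cos(g)^3 - 7)^2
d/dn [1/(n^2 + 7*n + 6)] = (-2*n - 7)/(n^2 + 7*n + 6)^2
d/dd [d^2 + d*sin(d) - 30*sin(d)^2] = d*cos(d) + 2*d + sin(d) - 30*sin(2*d)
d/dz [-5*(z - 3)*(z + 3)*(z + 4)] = -15*z^2 - 40*z + 45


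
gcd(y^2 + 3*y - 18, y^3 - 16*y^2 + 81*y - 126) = y - 3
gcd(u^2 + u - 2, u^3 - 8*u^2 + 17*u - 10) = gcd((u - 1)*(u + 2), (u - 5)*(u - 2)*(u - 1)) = u - 1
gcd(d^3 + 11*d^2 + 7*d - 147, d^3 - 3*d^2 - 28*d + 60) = 1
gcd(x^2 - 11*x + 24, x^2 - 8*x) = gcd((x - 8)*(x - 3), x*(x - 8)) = x - 8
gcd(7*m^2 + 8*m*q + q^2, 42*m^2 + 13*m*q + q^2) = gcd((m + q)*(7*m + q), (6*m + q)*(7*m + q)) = 7*m + q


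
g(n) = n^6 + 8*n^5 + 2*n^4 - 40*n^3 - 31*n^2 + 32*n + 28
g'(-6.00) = -460.00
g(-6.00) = -5600.00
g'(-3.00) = 704.00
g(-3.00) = -320.00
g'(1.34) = -92.41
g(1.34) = -34.23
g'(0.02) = 30.71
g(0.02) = 28.63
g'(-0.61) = 28.38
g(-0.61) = 5.68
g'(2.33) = 928.22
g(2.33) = 196.62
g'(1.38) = -85.96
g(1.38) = -37.80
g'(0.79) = -70.50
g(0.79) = 17.70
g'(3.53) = 8169.39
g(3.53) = 4625.53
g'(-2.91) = 615.43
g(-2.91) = -260.67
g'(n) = 6*n^5 + 40*n^4 + 8*n^3 - 120*n^2 - 62*n + 32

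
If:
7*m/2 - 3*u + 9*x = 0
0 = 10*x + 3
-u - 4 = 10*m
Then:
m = -93/335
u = -82/67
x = -3/10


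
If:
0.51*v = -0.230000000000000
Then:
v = -0.45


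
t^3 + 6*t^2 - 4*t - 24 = (t - 2)*(t + 2)*(t + 6)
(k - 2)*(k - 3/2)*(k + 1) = k^3 - 5*k^2/2 - k/2 + 3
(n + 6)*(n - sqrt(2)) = n^2 - sqrt(2)*n + 6*n - 6*sqrt(2)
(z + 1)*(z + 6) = z^2 + 7*z + 6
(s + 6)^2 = s^2 + 12*s + 36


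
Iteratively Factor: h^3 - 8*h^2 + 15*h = (h - 3)*(h^2 - 5*h) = (h - 5)*(h - 3)*(h)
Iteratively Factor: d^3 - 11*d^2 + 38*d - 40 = (d - 2)*(d^2 - 9*d + 20) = (d - 5)*(d - 2)*(d - 4)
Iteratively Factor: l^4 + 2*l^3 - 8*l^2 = (l + 4)*(l^3 - 2*l^2) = l*(l + 4)*(l^2 - 2*l) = l*(l - 2)*(l + 4)*(l)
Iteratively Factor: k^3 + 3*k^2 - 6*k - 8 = (k + 4)*(k^2 - k - 2) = (k + 1)*(k + 4)*(k - 2)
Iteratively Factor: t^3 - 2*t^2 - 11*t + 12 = (t + 3)*(t^2 - 5*t + 4) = (t - 4)*(t + 3)*(t - 1)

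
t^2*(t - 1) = t^3 - t^2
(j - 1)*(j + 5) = j^2 + 4*j - 5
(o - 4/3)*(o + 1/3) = o^2 - o - 4/9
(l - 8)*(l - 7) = l^2 - 15*l + 56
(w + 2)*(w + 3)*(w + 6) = w^3 + 11*w^2 + 36*w + 36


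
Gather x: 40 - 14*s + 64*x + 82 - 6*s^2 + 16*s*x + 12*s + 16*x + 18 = -6*s^2 - 2*s + x*(16*s + 80) + 140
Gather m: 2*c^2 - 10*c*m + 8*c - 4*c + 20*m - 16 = 2*c^2 + 4*c + m*(20 - 10*c) - 16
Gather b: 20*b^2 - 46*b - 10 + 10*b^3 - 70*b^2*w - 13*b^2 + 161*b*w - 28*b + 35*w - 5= 10*b^3 + b^2*(7 - 70*w) + b*(161*w - 74) + 35*w - 15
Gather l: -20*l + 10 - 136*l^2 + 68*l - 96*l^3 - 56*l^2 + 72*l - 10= -96*l^3 - 192*l^2 + 120*l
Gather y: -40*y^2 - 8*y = -40*y^2 - 8*y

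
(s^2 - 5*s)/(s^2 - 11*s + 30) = s/(s - 6)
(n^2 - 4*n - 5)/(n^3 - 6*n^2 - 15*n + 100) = (n + 1)/(n^2 - n - 20)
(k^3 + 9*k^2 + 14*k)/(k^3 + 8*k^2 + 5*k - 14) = k/(k - 1)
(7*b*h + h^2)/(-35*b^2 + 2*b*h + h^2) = -h/(5*b - h)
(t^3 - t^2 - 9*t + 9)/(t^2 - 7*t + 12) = (t^2 + 2*t - 3)/(t - 4)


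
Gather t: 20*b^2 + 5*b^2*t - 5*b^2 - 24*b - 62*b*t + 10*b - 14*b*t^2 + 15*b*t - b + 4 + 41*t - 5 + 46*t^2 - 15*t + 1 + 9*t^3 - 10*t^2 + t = 15*b^2 - 15*b + 9*t^3 + t^2*(36 - 14*b) + t*(5*b^2 - 47*b + 27)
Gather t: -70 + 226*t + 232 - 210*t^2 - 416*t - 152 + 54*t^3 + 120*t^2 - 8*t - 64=54*t^3 - 90*t^2 - 198*t - 54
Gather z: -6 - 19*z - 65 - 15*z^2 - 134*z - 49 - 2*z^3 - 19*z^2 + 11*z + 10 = -2*z^3 - 34*z^2 - 142*z - 110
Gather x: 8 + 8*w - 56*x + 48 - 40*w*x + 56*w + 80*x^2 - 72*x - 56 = 64*w + 80*x^2 + x*(-40*w - 128)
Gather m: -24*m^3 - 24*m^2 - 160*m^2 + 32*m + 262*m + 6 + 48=-24*m^3 - 184*m^2 + 294*m + 54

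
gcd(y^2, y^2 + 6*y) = y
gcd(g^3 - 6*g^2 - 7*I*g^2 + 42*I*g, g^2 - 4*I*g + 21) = g - 7*I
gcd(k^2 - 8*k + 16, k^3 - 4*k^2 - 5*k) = 1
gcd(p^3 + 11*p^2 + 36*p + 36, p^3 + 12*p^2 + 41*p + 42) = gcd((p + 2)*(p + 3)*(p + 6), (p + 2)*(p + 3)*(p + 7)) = p^2 + 5*p + 6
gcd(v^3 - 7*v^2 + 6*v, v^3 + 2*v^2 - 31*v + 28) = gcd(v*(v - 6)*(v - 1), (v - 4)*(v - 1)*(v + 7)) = v - 1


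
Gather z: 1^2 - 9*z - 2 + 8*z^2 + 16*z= 8*z^2 + 7*z - 1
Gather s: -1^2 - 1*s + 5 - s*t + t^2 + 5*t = s*(-t - 1) + t^2 + 5*t + 4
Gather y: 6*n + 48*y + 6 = 6*n + 48*y + 6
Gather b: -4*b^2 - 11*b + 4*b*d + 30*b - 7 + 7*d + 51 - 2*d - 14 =-4*b^2 + b*(4*d + 19) + 5*d + 30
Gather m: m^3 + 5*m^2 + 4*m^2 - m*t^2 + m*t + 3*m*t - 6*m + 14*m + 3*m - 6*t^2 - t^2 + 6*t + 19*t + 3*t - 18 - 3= m^3 + 9*m^2 + m*(-t^2 + 4*t + 11) - 7*t^2 + 28*t - 21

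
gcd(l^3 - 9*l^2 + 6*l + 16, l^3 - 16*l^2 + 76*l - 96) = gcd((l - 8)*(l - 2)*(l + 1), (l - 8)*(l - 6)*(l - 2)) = l^2 - 10*l + 16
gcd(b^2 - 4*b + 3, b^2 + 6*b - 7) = b - 1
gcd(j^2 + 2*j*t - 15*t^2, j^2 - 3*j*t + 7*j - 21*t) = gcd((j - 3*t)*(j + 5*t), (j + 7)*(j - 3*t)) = -j + 3*t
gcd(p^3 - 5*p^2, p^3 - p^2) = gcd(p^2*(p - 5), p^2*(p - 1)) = p^2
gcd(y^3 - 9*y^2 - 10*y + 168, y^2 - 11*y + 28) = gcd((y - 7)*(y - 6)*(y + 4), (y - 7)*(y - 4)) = y - 7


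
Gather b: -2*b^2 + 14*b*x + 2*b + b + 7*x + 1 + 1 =-2*b^2 + b*(14*x + 3) + 7*x + 2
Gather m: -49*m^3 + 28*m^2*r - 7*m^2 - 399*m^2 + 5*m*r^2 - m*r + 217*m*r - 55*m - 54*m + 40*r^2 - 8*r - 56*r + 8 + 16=-49*m^3 + m^2*(28*r - 406) + m*(5*r^2 + 216*r - 109) + 40*r^2 - 64*r + 24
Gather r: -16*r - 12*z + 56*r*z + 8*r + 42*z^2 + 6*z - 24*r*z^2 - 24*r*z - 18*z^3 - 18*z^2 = r*(-24*z^2 + 32*z - 8) - 18*z^3 + 24*z^2 - 6*z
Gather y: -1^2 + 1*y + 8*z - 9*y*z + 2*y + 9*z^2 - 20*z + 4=y*(3 - 9*z) + 9*z^2 - 12*z + 3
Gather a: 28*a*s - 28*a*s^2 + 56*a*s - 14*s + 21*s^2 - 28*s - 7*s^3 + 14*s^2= a*(-28*s^2 + 84*s) - 7*s^3 + 35*s^2 - 42*s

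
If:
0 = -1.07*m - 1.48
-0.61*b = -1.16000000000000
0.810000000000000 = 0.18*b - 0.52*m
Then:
No Solution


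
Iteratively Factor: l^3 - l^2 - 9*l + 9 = (l - 1)*(l^2 - 9) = (l - 1)*(l + 3)*(l - 3)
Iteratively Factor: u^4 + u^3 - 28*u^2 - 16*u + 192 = (u - 3)*(u^3 + 4*u^2 - 16*u - 64) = (u - 3)*(u + 4)*(u^2 - 16) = (u - 4)*(u - 3)*(u + 4)*(u + 4)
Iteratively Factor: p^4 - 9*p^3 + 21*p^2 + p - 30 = (p - 3)*(p^3 - 6*p^2 + 3*p + 10) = (p - 3)*(p + 1)*(p^2 - 7*p + 10) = (p - 5)*(p - 3)*(p + 1)*(p - 2)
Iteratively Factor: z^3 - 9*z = (z - 3)*(z^2 + 3*z) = z*(z - 3)*(z + 3)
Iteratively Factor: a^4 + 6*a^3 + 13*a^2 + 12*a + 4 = (a + 2)*(a^3 + 4*a^2 + 5*a + 2) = (a + 1)*(a + 2)*(a^2 + 3*a + 2) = (a + 1)*(a + 2)^2*(a + 1)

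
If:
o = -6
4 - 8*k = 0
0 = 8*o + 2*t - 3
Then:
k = 1/2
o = -6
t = 51/2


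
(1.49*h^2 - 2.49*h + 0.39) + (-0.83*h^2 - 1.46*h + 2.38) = 0.66*h^2 - 3.95*h + 2.77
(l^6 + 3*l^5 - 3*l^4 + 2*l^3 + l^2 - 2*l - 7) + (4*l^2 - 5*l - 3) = l^6 + 3*l^5 - 3*l^4 + 2*l^3 + 5*l^2 - 7*l - 10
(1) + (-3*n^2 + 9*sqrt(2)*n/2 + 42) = -3*n^2 + 9*sqrt(2)*n/2 + 43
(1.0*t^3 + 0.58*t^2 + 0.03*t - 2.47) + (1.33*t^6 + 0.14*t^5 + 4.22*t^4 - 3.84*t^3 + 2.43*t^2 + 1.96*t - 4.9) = 1.33*t^6 + 0.14*t^5 + 4.22*t^4 - 2.84*t^3 + 3.01*t^2 + 1.99*t - 7.37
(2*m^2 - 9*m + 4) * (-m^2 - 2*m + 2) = -2*m^4 + 5*m^3 + 18*m^2 - 26*m + 8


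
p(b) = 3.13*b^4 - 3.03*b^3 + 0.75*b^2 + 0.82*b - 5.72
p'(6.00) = 2386.90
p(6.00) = 3428.20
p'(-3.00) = -423.53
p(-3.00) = 333.91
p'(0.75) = 2.11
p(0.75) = -4.97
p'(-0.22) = -0.08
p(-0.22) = -5.82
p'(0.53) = 0.93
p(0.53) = -5.28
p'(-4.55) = -1373.53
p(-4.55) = 1632.99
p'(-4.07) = -999.95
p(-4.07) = 1066.51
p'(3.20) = 322.79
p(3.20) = 233.50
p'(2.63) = 169.65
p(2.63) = 96.25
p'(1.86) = 52.73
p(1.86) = 16.36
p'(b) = 12.52*b^3 - 9.09*b^2 + 1.5*b + 0.82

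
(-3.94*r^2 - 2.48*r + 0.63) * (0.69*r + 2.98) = -2.7186*r^3 - 13.4524*r^2 - 6.9557*r + 1.8774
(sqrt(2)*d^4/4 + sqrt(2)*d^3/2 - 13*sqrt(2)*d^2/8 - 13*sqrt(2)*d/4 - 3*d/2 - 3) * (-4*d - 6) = -sqrt(2)*d^5 - 7*sqrt(2)*d^4/2 + 7*sqrt(2)*d^3/2 + 6*d^2 + 91*sqrt(2)*d^2/4 + 21*d + 39*sqrt(2)*d/2 + 18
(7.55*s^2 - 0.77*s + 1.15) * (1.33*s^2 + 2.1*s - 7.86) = 10.0415*s^4 + 14.8309*s^3 - 59.4305*s^2 + 8.4672*s - 9.039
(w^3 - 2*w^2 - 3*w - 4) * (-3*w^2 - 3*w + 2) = -3*w^5 + 3*w^4 + 17*w^3 + 17*w^2 + 6*w - 8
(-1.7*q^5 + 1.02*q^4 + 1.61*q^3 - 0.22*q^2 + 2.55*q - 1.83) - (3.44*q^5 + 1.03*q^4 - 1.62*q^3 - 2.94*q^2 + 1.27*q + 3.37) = -5.14*q^5 - 0.01*q^4 + 3.23*q^3 + 2.72*q^2 + 1.28*q - 5.2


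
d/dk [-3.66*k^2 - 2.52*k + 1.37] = -7.32*k - 2.52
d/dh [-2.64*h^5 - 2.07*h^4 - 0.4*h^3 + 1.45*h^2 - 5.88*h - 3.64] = -13.2*h^4 - 8.28*h^3 - 1.2*h^2 + 2.9*h - 5.88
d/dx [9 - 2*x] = -2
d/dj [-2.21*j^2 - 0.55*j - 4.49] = -4.42*j - 0.55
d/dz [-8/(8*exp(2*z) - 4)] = 8*exp(2*z)/(2*exp(2*z) - 1)^2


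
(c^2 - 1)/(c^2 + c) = (c - 1)/c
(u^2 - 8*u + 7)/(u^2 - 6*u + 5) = (u - 7)/(u - 5)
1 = 1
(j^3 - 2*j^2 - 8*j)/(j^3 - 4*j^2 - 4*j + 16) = j/(j - 2)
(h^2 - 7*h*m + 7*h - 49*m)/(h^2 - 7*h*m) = (h + 7)/h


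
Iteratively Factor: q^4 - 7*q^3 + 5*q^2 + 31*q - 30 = (q - 3)*(q^3 - 4*q^2 - 7*q + 10) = (q - 3)*(q + 2)*(q^2 - 6*q + 5) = (q - 5)*(q - 3)*(q + 2)*(q - 1)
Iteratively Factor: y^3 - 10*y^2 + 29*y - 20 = (y - 4)*(y^2 - 6*y + 5) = (y - 5)*(y - 4)*(y - 1)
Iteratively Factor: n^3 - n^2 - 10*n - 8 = (n + 2)*(n^2 - 3*n - 4) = (n - 4)*(n + 2)*(n + 1)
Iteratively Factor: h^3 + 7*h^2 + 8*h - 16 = (h + 4)*(h^2 + 3*h - 4) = (h + 4)^2*(h - 1)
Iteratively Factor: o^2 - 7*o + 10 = (o - 2)*(o - 5)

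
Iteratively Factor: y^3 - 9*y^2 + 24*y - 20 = (y - 5)*(y^2 - 4*y + 4) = (y - 5)*(y - 2)*(y - 2)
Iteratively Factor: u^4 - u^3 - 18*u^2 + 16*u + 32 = (u - 2)*(u^3 + u^2 - 16*u - 16) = (u - 4)*(u - 2)*(u^2 + 5*u + 4) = (u - 4)*(u - 2)*(u + 1)*(u + 4)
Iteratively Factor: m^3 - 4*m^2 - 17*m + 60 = (m + 4)*(m^2 - 8*m + 15) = (m - 5)*(m + 4)*(m - 3)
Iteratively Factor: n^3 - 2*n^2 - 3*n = (n)*(n^2 - 2*n - 3) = n*(n - 3)*(n + 1)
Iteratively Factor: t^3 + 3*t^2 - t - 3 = (t + 1)*(t^2 + 2*t - 3) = (t - 1)*(t + 1)*(t + 3)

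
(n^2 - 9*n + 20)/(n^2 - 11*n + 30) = (n - 4)/(n - 6)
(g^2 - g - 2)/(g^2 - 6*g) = (g^2 - g - 2)/(g*(g - 6))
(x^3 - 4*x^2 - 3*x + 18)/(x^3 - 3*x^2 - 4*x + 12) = (x - 3)/(x - 2)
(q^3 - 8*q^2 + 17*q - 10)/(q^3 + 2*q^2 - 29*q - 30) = (q^2 - 3*q + 2)/(q^2 + 7*q + 6)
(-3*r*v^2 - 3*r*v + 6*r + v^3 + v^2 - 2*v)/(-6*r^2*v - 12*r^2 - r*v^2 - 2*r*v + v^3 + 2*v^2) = (v - 1)/(2*r + v)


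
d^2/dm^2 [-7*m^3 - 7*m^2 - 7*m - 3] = -42*m - 14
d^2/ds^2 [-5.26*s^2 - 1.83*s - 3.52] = -10.5200000000000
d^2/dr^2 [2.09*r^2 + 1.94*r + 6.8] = 4.18000000000000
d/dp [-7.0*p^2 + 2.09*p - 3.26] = 2.09 - 14.0*p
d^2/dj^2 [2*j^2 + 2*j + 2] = 4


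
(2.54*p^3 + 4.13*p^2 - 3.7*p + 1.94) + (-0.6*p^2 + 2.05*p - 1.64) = 2.54*p^3 + 3.53*p^2 - 1.65*p + 0.3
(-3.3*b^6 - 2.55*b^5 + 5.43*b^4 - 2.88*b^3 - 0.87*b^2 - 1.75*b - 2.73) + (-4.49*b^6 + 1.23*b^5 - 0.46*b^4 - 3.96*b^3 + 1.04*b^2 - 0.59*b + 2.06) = -7.79*b^6 - 1.32*b^5 + 4.97*b^4 - 6.84*b^3 + 0.17*b^2 - 2.34*b - 0.67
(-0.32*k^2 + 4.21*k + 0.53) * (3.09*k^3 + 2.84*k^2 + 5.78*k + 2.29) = -0.9888*k^5 + 12.1001*k^4 + 11.7445*k^3 + 25.1062*k^2 + 12.7043*k + 1.2137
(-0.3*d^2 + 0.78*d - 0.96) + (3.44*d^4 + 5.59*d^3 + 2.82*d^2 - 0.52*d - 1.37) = 3.44*d^4 + 5.59*d^3 + 2.52*d^2 + 0.26*d - 2.33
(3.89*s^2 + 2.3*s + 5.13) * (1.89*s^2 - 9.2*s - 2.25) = 7.3521*s^4 - 31.441*s^3 - 20.2168*s^2 - 52.371*s - 11.5425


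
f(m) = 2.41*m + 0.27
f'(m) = 2.41000000000000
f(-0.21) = -0.24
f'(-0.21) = 2.41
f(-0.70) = -1.42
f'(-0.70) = 2.41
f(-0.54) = -1.03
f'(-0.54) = 2.41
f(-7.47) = -17.73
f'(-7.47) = 2.41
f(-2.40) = -5.51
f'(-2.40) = 2.41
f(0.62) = 1.76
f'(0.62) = 2.41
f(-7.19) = -17.06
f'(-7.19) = 2.41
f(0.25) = 0.87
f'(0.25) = 2.41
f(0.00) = 0.27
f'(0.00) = 2.41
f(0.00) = 0.27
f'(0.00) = 2.41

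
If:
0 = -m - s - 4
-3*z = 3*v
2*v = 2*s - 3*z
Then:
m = -z/2 - 4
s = z/2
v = -z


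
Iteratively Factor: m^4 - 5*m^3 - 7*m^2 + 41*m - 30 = (m + 3)*(m^3 - 8*m^2 + 17*m - 10) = (m - 1)*(m + 3)*(m^2 - 7*m + 10) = (m - 2)*(m - 1)*(m + 3)*(m - 5)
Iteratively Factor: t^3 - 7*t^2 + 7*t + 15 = (t - 5)*(t^2 - 2*t - 3) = (t - 5)*(t - 3)*(t + 1)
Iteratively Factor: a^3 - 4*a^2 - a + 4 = (a + 1)*(a^2 - 5*a + 4) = (a - 1)*(a + 1)*(a - 4)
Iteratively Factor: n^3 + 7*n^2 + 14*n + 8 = (n + 4)*(n^2 + 3*n + 2) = (n + 2)*(n + 4)*(n + 1)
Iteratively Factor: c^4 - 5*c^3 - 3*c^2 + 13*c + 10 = (c - 5)*(c^3 - 3*c - 2) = (c - 5)*(c + 1)*(c^2 - c - 2) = (c - 5)*(c + 1)^2*(c - 2)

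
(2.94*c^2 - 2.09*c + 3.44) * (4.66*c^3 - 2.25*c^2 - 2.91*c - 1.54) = 13.7004*c^5 - 16.3544*c^4 + 12.1775*c^3 - 6.1857*c^2 - 6.7918*c - 5.2976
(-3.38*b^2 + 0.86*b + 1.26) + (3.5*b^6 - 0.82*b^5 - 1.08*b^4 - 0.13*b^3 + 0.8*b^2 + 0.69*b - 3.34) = 3.5*b^6 - 0.82*b^5 - 1.08*b^4 - 0.13*b^3 - 2.58*b^2 + 1.55*b - 2.08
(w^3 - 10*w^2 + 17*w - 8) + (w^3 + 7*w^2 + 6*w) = 2*w^3 - 3*w^2 + 23*w - 8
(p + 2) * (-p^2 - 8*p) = -p^3 - 10*p^2 - 16*p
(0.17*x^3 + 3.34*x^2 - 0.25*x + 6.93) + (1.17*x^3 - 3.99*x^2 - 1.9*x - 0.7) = 1.34*x^3 - 0.65*x^2 - 2.15*x + 6.23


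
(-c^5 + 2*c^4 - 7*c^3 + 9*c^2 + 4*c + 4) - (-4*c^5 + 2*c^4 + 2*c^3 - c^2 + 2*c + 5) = 3*c^5 - 9*c^3 + 10*c^2 + 2*c - 1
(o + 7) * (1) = o + 7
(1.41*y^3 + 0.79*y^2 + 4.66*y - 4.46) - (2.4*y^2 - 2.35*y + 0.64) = 1.41*y^3 - 1.61*y^2 + 7.01*y - 5.1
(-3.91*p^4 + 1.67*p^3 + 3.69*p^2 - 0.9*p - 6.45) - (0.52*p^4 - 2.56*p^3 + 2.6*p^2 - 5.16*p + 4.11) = -4.43*p^4 + 4.23*p^3 + 1.09*p^2 + 4.26*p - 10.56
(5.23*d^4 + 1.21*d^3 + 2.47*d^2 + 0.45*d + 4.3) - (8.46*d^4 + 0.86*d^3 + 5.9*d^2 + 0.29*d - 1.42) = -3.23*d^4 + 0.35*d^3 - 3.43*d^2 + 0.16*d + 5.72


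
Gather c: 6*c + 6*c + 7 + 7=12*c + 14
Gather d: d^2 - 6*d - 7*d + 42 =d^2 - 13*d + 42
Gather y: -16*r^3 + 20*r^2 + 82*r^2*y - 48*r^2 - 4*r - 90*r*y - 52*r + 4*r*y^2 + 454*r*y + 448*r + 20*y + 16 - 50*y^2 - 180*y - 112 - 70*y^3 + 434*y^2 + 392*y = -16*r^3 - 28*r^2 + 392*r - 70*y^3 + y^2*(4*r + 384) + y*(82*r^2 + 364*r + 232) - 96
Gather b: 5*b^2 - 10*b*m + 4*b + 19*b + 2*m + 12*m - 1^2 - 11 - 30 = 5*b^2 + b*(23 - 10*m) + 14*m - 42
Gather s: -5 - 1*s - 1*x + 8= -s - x + 3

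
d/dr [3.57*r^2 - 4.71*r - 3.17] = 7.14*r - 4.71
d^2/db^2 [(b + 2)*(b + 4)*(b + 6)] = 6*b + 24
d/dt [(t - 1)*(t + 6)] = 2*t + 5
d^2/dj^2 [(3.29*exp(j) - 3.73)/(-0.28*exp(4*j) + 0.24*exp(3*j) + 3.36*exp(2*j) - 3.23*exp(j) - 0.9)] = (-2.321424*exp(8*j) + 7.11088*exp(7*j) - 0.332639999999969*exp(6*j) - 21.35646*exp(5*j) + 0.608524000000045*exp(4*j) + 102.674448*exp(3*j) - 173.885472*exp(2*j) + 93.596827*exp(j) - 13.50801)*exp(j)/(0.021952*exp(12*j) - 0.056448*exp(11*j) - 0.741888*exp(10*j) + 2.100624*exp(9*j) + 7.812*exp(8*j) - 26.165952*exp(7*j) - 18.466188*exp(6*j) + 111.122856*exp(5*j) - 78.187392*exp(4*j) - 25.490053*exp(3*j) + 20.00403*exp(2*j) + 7.8489*exp(j) + 0.729)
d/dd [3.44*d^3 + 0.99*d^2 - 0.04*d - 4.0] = 10.32*d^2 + 1.98*d - 0.04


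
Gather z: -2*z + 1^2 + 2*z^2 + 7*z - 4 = 2*z^2 + 5*z - 3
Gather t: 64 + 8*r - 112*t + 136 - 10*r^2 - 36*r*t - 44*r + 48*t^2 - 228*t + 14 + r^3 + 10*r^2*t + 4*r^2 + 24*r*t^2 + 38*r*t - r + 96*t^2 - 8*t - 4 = r^3 - 6*r^2 - 37*r + t^2*(24*r + 144) + t*(10*r^2 + 2*r - 348) + 210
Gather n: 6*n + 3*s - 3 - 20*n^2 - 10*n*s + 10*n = -20*n^2 + n*(16 - 10*s) + 3*s - 3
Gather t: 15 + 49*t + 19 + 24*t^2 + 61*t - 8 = 24*t^2 + 110*t + 26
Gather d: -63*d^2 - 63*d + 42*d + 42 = -63*d^2 - 21*d + 42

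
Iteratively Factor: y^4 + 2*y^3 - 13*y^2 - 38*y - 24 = (y + 2)*(y^3 - 13*y - 12) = (y - 4)*(y + 2)*(y^2 + 4*y + 3) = (y - 4)*(y + 2)*(y + 3)*(y + 1)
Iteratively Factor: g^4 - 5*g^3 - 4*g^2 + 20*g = (g - 2)*(g^3 - 3*g^2 - 10*g) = g*(g - 2)*(g^2 - 3*g - 10) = g*(g - 2)*(g + 2)*(g - 5)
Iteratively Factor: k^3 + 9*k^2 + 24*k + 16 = (k + 1)*(k^2 + 8*k + 16) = (k + 1)*(k + 4)*(k + 4)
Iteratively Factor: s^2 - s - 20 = (s - 5)*(s + 4)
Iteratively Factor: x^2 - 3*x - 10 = (x + 2)*(x - 5)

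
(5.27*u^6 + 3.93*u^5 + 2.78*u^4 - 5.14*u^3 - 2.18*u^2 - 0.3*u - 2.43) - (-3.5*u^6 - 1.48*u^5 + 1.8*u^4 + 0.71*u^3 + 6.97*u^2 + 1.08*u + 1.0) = 8.77*u^6 + 5.41*u^5 + 0.98*u^4 - 5.85*u^3 - 9.15*u^2 - 1.38*u - 3.43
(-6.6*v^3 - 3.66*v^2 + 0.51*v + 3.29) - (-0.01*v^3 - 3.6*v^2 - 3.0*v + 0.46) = -6.59*v^3 - 0.0600000000000001*v^2 + 3.51*v + 2.83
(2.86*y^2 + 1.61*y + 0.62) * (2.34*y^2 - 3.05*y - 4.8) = 6.6924*y^4 - 4.9556*y^3 - 17.1877*y^2 - 9.619*y - 2.976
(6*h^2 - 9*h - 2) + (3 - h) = 6*h^2 - 10*h + 1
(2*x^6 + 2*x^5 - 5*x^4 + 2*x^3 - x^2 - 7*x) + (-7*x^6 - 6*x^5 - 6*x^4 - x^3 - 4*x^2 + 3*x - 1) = -5*x^6 - 4*x^5 - 11*x^4 + x^3 - 5*x^2 - 4*x - 1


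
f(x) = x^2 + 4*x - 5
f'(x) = 2*x + 4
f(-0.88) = -7.75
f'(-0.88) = 2.24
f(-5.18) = 1.11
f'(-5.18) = -6.36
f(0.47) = -2.90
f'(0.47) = 4.94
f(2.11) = 7.89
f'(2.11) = 8.22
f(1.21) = 1.30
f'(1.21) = 6.42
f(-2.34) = -8.88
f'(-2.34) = -0.68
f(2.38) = 10.18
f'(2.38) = 8.76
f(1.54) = 3.53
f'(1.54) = 7.08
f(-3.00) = -8.00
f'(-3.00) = -2.00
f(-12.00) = 91.00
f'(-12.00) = -20.00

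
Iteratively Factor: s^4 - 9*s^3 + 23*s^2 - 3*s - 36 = (s + 1)*(s^3 - 10*s^2 + 33*s - 36) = (s - 3)*(s + 1)*(s^2 - 7*s + 12) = (s - 4)*(s - 3)*(s + 1)*(s - 3)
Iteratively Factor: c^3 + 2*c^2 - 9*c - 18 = (c - 3)*(c^2 + 5*c + 6) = (c - 3)*(c + 2)*(c + 3)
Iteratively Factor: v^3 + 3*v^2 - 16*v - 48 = (v - 4)*(v^2 + 7*v + 12) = (v - 4)*(v + 4)*(v + 3)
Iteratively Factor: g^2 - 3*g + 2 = (g - 1)*(g - 2)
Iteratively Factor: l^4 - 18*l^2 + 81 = (l + 3)*(l^3 - 3*l^2 - 9*l + 27) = (l - 3)*(l + 3)*(l^2 - 9) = (l - 3)*(l + 3)^2*(l - 3)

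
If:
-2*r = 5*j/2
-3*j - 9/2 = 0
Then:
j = -3/2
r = 15/8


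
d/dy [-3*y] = -3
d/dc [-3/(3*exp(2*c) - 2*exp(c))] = 6*(3*exp(c) - 1)*exp(-c)/(3*exp(c) - 2)^2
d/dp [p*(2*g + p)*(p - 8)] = 4*g*p - 16*g + 3*p^2 - 16*p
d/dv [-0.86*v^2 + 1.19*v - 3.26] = 1.19 - 1.72*v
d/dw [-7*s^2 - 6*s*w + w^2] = -6*s + 2*w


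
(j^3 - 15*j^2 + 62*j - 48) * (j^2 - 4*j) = j^5 - 19*j^4 + 122*j^3 - 296*j^2 + 192*j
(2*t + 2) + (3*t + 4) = 5*t + 6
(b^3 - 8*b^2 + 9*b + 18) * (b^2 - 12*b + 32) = b^5 - 20*b^4 + 137*b^3 - 346*b^2 + 72*b + 576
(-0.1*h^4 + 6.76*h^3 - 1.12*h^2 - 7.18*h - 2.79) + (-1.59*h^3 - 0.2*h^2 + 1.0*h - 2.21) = -0.1*h^4 + 5.17*h^3 - 1.32*h^2 - 6.18*h - 5.0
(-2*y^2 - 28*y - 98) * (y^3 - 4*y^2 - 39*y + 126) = -2*y^5 - 20*y^4 + 92*y^3 + 1232*y^2 + 294*y - 12348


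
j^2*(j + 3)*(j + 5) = j^4 + 8*j^3 + 15*j^2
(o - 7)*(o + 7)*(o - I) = o^3 - I*o^2 - 49*o + 49*I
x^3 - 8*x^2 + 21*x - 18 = (x - 3)^2*(x - 2)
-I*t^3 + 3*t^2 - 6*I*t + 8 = (t - 2*I)*(t + 4*I)*(-I*t + 1)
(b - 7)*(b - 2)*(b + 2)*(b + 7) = b^4 - 53*b^2 + 196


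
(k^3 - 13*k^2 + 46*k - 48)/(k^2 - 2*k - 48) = (k^2 - 5*k + 6)/(k + 6)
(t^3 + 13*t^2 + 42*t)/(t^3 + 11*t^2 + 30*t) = (t + 7)/(t + 5)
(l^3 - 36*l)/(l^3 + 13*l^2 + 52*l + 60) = l*(l - 6)/(l^2 + 7*l + 10)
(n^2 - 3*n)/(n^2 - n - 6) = n/(n + 2)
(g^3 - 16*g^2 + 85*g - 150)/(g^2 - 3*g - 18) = (g^2 - 10*g + 25)/(g + 3)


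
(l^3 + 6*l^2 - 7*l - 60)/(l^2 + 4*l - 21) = (l^2 + 9*l + 20)/(l + 7)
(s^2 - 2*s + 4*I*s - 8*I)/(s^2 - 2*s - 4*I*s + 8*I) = (s + 4*I)/(s - 4*I)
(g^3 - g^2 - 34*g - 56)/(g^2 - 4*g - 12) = (g^2 - 3*g - 28)/(g - 6)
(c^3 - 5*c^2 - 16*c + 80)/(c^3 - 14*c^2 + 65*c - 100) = (c + 4)/(c - 5)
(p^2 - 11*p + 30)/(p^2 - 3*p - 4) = (-p^2 + 11*p - 30)/(-p^2 + 3*p + 4)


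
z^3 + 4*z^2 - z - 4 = (z - 1)*(z + 1)*(z + 4)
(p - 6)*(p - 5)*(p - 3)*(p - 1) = p^4 - 15*p^3 + 77*p^2 - 153*p + 90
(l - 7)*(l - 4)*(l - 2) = l^3 - 13*l^2 + 50*l - 56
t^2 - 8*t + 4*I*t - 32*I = (t - 8)*(t + 4*I)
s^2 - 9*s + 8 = (s - 8)*(s - 1)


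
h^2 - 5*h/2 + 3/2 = (h - 3/2)*(h - 1)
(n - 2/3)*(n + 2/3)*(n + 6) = n^3 + 6*n^2 - 4*n/9 - 8/3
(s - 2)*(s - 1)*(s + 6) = s^3 + 3*s^2 - 16*s + 12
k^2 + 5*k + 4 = (k + 1)*(k + 4)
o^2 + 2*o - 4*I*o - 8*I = (o + 2)*(o - 4*I)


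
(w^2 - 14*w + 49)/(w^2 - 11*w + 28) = (w - 7)/(w - 4)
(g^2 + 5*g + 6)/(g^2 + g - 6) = (g + 2)/(g - 2)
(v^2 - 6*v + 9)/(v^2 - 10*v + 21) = (v - 3)/(v - 7)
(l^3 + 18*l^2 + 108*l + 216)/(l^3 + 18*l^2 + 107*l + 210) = (l^2 + 12*l + 36)/(l^2 + 12*l + 35)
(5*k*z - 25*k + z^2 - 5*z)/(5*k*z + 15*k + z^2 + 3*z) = (z - 5)/(z + 3)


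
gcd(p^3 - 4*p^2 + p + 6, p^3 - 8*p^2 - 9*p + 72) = p - 3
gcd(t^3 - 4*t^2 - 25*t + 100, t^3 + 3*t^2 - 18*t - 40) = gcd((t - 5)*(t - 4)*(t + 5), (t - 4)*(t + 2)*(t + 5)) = t^2 + t - 20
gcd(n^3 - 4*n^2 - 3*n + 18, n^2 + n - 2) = n + 2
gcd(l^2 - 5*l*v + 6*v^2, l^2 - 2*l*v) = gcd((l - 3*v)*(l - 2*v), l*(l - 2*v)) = -l + 2*v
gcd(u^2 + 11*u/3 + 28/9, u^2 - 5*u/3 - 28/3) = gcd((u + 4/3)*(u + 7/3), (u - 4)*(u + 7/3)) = u + 7/3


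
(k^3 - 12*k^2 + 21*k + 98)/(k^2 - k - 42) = (k^2 - 5*k - 14)/(k + 6)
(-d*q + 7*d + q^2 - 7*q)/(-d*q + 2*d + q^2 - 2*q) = (q - 7)/(q - 2)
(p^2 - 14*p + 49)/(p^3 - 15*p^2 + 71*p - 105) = (p - 7)/(p^2 - 8*p + 15)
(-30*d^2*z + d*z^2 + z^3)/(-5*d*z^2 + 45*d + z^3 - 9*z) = z*(6*d + z)/(z^2 - 9)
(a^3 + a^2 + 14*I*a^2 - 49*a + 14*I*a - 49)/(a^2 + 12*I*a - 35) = (a^2 + a*(1 + 7*I) + 7*I)/(a + 5*I)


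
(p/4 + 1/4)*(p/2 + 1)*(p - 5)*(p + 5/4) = p^4/8 - 3*p^3/32 - 31*p^2/16 - 105*p/32 - 25/16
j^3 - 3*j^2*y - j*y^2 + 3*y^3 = (j - 3*y)*(j - y)*(j + y)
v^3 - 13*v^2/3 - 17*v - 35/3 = (v - 7)*(v + 1)*(v + 5/3)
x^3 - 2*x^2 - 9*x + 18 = (x - 3)*(x - 2)*(x + 3)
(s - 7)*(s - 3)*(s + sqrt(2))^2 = s^4 - 10*s^3 + 2*sqrt(2)*s^3 - 20*sqrt(2)*s^2 + 23*s^2 - 20*s + 42*sqrt(2)*s + 42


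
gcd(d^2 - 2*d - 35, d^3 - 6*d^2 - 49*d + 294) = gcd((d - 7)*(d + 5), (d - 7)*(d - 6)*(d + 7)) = d - 7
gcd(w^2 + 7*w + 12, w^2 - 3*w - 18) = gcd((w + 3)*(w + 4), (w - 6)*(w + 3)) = w + 3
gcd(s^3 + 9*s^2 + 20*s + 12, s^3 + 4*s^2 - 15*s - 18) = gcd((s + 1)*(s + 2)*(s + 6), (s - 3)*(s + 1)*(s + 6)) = s^2 + 7*s + 6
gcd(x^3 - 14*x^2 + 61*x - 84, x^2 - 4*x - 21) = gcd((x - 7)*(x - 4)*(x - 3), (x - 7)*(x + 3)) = x - 7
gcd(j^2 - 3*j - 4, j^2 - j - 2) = j + 1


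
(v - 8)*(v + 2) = v^2 - 6*v - 16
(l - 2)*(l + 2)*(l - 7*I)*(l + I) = l^4 - 6*I*l^3 + 3*l^2 + 24*I*l - 28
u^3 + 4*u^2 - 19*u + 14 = (u - 2)*(u - 1)*(u + 7)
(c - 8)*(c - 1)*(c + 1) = c^3 - 8*c^2 - c + 8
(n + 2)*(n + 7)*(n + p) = n^3 + n^2*p + 9*n^2 + 9*n*p + 14*n + 14*p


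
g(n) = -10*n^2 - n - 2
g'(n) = -20*n - 1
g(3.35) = -117.58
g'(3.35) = -68.00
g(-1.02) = -11.38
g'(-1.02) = 19.40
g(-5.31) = -278.65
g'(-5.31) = 105.20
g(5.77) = -340.70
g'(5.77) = -116.40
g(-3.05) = -91.98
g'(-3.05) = 60.00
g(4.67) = -224.76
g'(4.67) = -94.40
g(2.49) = -66.49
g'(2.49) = -50.80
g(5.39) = -297.91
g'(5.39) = -108.80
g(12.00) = -1454.00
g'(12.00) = -241.00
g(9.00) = -821.00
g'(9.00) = -181.00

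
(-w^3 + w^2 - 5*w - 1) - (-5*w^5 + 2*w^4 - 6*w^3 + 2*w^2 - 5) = 5*w^5 - 2*w^4 + 5*w^3 - w^2 - 5*w + 4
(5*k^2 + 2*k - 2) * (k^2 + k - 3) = 5*k^4 + 7*k^3 - 15*k^2 - 8*k + 6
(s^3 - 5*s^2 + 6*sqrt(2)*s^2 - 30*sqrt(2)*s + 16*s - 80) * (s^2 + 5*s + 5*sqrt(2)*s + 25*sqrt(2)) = s^5 + 11*sqrt(2)*s^4 + 51*s^3 - 195*sqrt(2)*s^2 - 1900*s - 2000*sqrt(2)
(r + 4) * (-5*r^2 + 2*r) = -5*r^3 - 18*r^2 + 8*r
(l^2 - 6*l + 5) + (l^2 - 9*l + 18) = 2*l^2 - 15*l + 23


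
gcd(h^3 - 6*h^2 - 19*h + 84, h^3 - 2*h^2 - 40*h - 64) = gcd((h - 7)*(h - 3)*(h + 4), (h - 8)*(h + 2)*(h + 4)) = h + 4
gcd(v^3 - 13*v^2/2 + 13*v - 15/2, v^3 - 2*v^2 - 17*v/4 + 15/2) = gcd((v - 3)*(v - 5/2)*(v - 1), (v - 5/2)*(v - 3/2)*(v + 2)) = v - 5/2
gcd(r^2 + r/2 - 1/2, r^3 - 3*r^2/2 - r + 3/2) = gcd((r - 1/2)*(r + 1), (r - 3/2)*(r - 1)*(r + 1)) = r + 1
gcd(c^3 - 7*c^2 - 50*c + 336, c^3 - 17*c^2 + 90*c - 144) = c^2 - 14*c + 48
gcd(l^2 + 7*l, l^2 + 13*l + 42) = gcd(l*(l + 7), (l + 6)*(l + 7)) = l + 7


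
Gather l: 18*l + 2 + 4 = 18*l + 6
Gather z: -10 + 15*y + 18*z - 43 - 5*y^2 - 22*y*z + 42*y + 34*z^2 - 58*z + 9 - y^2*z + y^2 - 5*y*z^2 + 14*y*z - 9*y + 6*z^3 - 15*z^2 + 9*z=-4*y^2 + 48*y + 6*z^3 + z^2*(19 - 5*y) + z*(-y^2 - 8*y - 31) - 44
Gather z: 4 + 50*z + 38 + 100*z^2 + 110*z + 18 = 100*z^2 + 160*z + 60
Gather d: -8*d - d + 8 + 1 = 9 - 9*d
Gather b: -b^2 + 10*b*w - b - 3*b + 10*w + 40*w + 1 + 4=-b^2 + b*(10*w - 4) + 50*w + 5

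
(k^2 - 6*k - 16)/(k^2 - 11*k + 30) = (k^2 - 6*k - 16)/(k^2 - 11*k + 30)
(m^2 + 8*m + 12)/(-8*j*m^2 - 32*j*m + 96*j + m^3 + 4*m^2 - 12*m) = (-m - 2)/(8*j*m - 16*j - m^2 + 2*m)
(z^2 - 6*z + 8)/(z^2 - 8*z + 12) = (z - 4)/(z - 6)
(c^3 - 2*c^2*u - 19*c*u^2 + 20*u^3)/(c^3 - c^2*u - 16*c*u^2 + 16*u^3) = (-c + 5*u)/(-c + 4*u)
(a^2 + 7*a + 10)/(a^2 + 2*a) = (a + 5)/a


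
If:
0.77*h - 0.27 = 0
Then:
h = 0.35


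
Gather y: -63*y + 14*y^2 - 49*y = 14*y^2 - 112*y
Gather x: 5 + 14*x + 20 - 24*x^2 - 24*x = -24*x^2 - 10*x + 25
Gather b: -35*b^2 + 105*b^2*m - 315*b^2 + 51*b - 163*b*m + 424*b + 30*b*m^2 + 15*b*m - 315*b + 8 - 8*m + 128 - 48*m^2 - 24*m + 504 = b^2*(105*m - 350) + b*(30*m^2 - 148*m + 160) - 48*m^2 - 32*m + 640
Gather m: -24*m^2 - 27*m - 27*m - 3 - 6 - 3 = -24*m^2 - 54*m - 12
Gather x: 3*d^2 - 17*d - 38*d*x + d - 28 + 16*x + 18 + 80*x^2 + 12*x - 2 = 3*d^2 - 16*d + 80*x^2 + x*(28 - 38*d) - 12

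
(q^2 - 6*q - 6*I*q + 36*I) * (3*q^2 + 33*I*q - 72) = 3*q^4 - 18*q^3 + 15*I*q^3 + 126*q^2 - 90*I*q^2 - 756*q + 432*I*q - 2592*I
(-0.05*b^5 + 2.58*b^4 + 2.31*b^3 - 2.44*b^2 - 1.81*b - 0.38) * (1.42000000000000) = -0.071*b^5 + 3.6636*b^4 + 3.2802*b^3 - 3.4648*b^2 - 2.5702*b - 0.5396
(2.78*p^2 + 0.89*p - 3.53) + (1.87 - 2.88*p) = 2.78*p^2 - 1.99*p - 1.66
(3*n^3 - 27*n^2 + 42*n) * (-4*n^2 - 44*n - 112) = -12*n^5 - 24*n^4 + 684*n^3 + 1176*n^2 - 4704*n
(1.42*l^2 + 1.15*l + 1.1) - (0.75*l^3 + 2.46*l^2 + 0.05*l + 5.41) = -0.75*l^3 - 1.04*l^2 + 1.1*l - 4.31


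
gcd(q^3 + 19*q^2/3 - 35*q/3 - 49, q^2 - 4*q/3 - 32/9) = 1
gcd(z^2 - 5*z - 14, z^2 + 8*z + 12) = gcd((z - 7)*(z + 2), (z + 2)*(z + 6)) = z + 2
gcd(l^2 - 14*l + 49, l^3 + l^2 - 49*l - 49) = l - 7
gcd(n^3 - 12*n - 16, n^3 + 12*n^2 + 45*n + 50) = n + 2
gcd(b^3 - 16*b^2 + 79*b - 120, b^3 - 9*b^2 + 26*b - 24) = b - 3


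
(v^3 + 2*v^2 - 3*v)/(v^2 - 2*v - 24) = v*(-v^2 - 2*v + 3)/(-v^2 + 2*v + 24)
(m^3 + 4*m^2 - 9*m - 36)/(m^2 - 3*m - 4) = (-m^3 - 4*m^2 + 9*m + 36)/(-m^2 + 3*m + 4)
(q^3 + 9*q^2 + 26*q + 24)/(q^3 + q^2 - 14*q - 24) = (q + 4)/(q - 4)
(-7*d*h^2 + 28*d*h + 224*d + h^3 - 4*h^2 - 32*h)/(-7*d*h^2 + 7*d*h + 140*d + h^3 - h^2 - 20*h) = (h - 8)/(h - 5)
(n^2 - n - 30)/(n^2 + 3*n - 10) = (n - 6)/(n - 2)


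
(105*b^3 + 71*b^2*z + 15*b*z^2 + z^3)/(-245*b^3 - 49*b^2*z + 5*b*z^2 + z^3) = (3*b + z)/(-7*b + z)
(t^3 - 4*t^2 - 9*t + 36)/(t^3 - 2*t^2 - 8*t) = (t^2 - 9)/(t*(t + 2))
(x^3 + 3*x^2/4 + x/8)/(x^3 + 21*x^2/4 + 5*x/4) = (x + 1/2)/(x + 5)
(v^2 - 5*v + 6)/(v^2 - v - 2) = (v - 3)/(v + 1)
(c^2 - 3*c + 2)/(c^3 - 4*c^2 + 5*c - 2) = 1/(c - 1)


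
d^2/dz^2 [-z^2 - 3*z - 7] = -2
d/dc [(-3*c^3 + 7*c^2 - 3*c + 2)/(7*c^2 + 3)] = (-21*c^4 - 6*c^2 + 14*c - 9)/(49*c^4 + 42*c^2 + 9)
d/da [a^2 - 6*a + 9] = 2*a - 6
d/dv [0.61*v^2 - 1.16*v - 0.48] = 1.22*v - 1.16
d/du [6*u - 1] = 6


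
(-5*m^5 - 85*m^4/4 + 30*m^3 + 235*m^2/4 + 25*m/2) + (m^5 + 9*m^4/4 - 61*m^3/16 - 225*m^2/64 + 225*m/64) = -4*m^5 - 19*m^4 + 419*m^3/16 + 3535*m^2/64 + 1025*m/64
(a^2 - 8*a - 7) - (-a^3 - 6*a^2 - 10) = a^3 + 7*a^2 - 8*a + 3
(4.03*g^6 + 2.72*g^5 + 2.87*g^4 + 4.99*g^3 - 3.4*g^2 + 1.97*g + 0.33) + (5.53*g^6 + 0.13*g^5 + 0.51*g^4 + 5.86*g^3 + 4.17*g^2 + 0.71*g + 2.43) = 9.56*g^6 + 2.85*g^5 + 3.38*g^4 + 10.85*g^3 + 0.77*g^2 + 2.68*g + 2.76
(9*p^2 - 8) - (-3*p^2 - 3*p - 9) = 12*p^2 + 3*p + 1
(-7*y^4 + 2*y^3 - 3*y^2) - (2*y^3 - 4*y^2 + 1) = -7*y^4 + y^2 - 1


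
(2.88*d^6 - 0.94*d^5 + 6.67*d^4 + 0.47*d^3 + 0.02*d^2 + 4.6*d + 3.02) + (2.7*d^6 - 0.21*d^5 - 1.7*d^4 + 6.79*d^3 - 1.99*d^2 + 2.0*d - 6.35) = 5.58*d^6 - 1.15*d^5 + 4.97*d^4 + 7.26*d^3 - 1.97*d^2 + 6.6*d - 3.33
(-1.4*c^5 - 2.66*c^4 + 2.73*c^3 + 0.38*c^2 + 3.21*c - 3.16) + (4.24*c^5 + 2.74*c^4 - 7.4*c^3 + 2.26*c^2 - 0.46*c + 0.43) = 2.84*c^5 + 0.0800000000000001*c^4 - 4.67*c^3 + 2.64*c^2 + 2.75*c - 2.73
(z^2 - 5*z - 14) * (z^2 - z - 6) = z^4 - 6*z^3 - 15*z^2 + 44*z + 84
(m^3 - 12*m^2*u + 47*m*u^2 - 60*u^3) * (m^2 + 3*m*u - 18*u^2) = m^5 - 9*m^4*u - 7*m^3*u^2 + 297*m^2*u^3 - 1026*m*u^4 + 1080*u^5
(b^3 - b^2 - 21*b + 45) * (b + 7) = b^4 + 6*b^3 - 28*b^2 - 102*b + 315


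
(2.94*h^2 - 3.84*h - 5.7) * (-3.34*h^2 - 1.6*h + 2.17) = -9.8196*h^4 + 8.1216*h^3 + 31.5618*h^2 + 0.787200000000002*h - 12.369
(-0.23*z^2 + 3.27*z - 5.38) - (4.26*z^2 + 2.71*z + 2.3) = -4.49*z^2 + 0.56*z - 7.68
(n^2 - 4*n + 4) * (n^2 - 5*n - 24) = n^4 - 9*n^3 + 76*n - 96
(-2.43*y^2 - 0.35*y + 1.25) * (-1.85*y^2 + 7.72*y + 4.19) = 4.4955*y^4 - 18.1121*y^3 - 15.1962*y^2 + 8.1835*y + 5.2375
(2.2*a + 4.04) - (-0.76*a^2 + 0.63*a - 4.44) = 0.76*a^2 + 1.57*a + 8.48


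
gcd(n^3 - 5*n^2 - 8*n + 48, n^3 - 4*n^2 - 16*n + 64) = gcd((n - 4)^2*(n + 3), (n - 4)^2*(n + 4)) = n^2 - 8*n + 16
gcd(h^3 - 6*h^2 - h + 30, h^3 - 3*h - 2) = 1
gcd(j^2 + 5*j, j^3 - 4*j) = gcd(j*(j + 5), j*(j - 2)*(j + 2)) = j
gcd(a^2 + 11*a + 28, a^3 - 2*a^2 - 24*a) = a + 4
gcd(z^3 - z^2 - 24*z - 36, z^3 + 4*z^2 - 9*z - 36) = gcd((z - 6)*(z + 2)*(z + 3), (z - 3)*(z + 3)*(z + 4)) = z + 3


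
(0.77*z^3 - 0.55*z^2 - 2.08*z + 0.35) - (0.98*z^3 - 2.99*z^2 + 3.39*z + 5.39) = -0.21*z^3 + 2.44*z^2 - 5.47*z - 5.04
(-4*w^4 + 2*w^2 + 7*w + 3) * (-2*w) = 8*w^5 - 4*w^3 - 14*w^2 - 6*w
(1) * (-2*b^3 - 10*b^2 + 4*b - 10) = -2*b^3 - 10*b^2 + 4*b - 10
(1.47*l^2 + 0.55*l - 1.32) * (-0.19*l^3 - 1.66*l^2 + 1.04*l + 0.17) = -0.2793*l^5 - 2.5447*l^4 + 0.8666*l^3 + 3.0131*l^2 - 1.2793*l - 0.2244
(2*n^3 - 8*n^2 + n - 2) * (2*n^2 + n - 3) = 4*n^5 - 14*n^4 - 12*n^3 + 21*n^2 - 5*n + 6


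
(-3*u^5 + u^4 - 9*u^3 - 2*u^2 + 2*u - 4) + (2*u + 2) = -3*u^5 + u^4 - 9*u^3 - 2*u^2 + 4*u - 2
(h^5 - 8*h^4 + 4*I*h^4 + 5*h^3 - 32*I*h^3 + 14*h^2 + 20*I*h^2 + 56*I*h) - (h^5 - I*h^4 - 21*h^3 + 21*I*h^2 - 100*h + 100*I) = -8*h^4 + 5*I*h^4 + 26*h^3 - 32*I*h^3 + 14*h^2 - I*h^2 + 100*h + 56*I*h - 100*I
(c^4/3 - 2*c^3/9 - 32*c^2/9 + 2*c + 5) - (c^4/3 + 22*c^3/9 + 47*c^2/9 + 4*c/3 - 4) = -8*c^3/3 - 79*c^2/9 + 2*c/3 + 9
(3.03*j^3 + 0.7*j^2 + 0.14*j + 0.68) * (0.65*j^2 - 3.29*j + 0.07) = 1.9695*j^5 - 9.5137*j^4 - 1.9999*j^3 + 0.0304*j^2 - 2.2274*j + 0.0476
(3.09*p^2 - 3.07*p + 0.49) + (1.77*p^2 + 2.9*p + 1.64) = 4.86*p^2 - 0.17*p + 2.13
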